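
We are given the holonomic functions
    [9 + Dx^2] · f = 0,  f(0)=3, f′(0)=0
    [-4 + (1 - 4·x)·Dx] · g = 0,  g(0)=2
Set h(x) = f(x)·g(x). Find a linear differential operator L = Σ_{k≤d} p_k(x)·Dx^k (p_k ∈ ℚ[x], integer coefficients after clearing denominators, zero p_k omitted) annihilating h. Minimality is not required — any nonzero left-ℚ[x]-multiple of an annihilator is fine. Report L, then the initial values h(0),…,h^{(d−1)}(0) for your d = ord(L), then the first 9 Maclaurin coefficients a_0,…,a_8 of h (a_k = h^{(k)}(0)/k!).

L = (-9 + 36·x) + 8·Dx + (-1 + 4·x)·Dx^2  (order 2).
h: a_k = 6, 24, 69, 276, 4497/4, 4497, 719277/40, 719277/10, 644474379/2240, …
ICs: h(0) = 6, h′(0) = 24.

f: a_k = 3, 0, -27/2, 0, 81/8, 0, -243/80, 0, 2187/4480, …
g: a_k = 2, 8, 32, 128, 512, 2048, 8192, 32768, 131072, …
Product ⇒ symmetric product L₀, ord ≤ 2.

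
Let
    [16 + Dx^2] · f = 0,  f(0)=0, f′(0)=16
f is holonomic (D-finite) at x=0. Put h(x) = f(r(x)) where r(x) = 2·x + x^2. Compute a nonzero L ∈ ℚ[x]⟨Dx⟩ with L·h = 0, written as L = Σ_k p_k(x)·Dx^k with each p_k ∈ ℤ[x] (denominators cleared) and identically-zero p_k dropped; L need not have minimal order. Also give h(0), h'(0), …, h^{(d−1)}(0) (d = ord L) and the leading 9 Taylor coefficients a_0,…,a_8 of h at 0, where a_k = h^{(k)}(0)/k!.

L = (64 + 192·x + 192·x^2 + 64·x^3) - Dx + (1 + x)·Dx^2  (order 2).
h: a_k = 0, 32, 16, -1024/3, -512, 12544/15, 2688, 335872/315, -200704/45, …
ICs: h(0) = 0, h′(0) = 32.

f: a_k = 0, 16, 0, -128/3, 0, 512/15, 0, -4096/315, 0, …
L₀ from L_f via x↦r, Dx↦r'^{-1}Dx.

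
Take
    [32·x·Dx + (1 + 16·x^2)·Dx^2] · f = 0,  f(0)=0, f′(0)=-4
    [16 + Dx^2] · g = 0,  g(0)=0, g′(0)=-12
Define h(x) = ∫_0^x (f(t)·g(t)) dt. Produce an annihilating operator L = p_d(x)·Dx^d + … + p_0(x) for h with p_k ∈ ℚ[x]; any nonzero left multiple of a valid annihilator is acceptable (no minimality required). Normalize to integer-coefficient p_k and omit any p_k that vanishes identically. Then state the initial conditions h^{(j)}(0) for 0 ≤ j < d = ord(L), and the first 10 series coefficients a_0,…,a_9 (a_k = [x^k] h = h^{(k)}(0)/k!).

L = (1280 + 53248·x^2 + 360448·x^4 + 2097152·x^6 + 8388608·x^8)·Dx + (1536·x + 40960·x^3 + 393216·x^5 + 2097152·x^7)·Dx^2 + (96 + 4096·x^2 + 36864·x^4 + 262144·x^6 + 1048576·x^8)·Dx^3 + (96·x + 2560·x^3 + 24576·x^5 + 131072·x^7)·Dx^4 + (1 + 48·x^2 + 896·x^4 + 8192·x^6 + 32768·x^8)·Dx^5  (order 5).
h: a_k = 0, 0, 0, 16, 0, -384/5, 0, 9728/21, 0, -176128/45, …
ICs: h(0) = 0, h′(0) = 0, h′′(0) = 0, h′′′(0) = 96, h′′′′(0) = 0.

f: a_k = 0, -4, 0, 64/3, 0, -1024/5, 0, 16384/7, 0, -262144/9, …
g: a_k = 0, -12, 0, 32, 0, -128/5, 0, 1024/105, 0, -2048/945, …
L₀ := L_f ⊗_s L_g (sym. prod.), ord ≤ 4.
Integrate: L := L₀·Dx.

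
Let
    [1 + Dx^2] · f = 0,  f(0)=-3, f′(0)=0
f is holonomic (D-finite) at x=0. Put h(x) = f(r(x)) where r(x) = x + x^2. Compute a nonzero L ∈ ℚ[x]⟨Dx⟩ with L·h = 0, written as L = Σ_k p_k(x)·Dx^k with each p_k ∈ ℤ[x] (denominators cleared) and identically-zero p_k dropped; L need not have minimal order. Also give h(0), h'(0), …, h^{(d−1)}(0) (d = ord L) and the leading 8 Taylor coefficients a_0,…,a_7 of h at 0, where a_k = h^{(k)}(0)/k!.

L = (1 + 6·x + 12·x^2 + 8·x^3) - 2·Dx + (1 + 2·x)·Dx^2  (order 2).
h: a_k = -3, 0, 3/2, 3, 11/8, -1/2, -179/240, -19/40, …
ICs: h(0) = -3, h′(0) = 0.

f: a_k = -3, 0, 3/2, 0, -1/8, 0, 1/240, 0, …
L₀ from L_f via x↦r, Dx↦r'^{-1}Dx.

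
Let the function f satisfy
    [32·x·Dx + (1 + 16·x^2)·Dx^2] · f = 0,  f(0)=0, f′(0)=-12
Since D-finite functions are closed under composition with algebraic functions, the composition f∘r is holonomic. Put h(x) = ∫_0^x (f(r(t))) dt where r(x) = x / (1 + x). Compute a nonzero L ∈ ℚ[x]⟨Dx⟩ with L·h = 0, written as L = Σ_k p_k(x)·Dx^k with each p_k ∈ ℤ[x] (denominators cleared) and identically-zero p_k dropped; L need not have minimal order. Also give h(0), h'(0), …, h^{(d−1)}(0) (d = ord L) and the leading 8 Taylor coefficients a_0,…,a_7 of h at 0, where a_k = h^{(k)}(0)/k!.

f: a_k = 0, -12, 0, 64, 0, -3072/5, 0, 49152/7, …
L₀ from L_f via x↦r, Dx↦r'^{-1}Dx.
h=∫₀ˣh₀: take L = L₀·Dx.
L = (2 + 34·x)·Dx^2 + (1 + 2·x + 17·x^2)·Dx^3  (order 3).
h: a_k = 0, 0, -6, 4, 13, -36, -202/5, 2444/7, …
ICs: h(0) = 0, h′(0) = 0, h′′(0) = -12.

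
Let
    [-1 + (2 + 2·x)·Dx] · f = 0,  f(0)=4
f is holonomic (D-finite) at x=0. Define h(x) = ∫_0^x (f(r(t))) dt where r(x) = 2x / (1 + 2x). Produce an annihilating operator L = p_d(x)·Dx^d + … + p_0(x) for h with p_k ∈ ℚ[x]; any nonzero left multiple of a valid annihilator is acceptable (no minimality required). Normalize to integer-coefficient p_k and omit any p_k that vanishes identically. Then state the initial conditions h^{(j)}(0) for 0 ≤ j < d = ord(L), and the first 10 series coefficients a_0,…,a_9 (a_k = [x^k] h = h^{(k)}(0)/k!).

f: a_k = 4, 2, -1/2, 1/4, -5/32, 7/64, -21/256, 33/512, -429/8192, 715/16384, …
L₀ from L_f via x↦r, Dx↦r'^{-1}Dx.
Integrate: L := L₀·Dx.
L = -Dx + (1 + 6·x + 8·x^2)·Dx^2  (order 2).
h: a_k = 0, 4, 2, -10/3, 13/2, -141/10, 133/4, -2353/28, 7205/32, -182461/288, …
ICs: h(0) = 0, h′(0) = 4.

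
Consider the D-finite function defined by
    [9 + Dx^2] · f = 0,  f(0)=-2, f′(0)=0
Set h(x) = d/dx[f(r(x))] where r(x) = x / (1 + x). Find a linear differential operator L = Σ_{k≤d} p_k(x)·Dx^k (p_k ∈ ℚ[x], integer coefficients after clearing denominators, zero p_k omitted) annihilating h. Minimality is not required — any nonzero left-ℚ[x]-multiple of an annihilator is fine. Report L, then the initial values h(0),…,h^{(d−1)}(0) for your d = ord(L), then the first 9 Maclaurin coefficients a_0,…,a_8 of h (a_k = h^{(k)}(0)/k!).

f: a_k = -2, 0, 9, 0, -27/4, 0, 81/40, 0, -729/2240, …
h₀=f(r): pull back L_f along r ⇒ L₀.
h=h₀': d/dx-closure on L₀ ⇒ L.
L = (15 + 12·x + 6·x^2) + (6 + 18·x + 18·x^2 + 6·x^3)·Dx + (1 + 4·x + 6·x^2 + 4·x^3 + x^4)·Dx^2  (order 2).
h: a_k = 0, 18, -54, 81, -45, -2457/20, 9639/20, -293553/280, 491913/280, …
ICs: h(0) = 0, h′(0) = 18.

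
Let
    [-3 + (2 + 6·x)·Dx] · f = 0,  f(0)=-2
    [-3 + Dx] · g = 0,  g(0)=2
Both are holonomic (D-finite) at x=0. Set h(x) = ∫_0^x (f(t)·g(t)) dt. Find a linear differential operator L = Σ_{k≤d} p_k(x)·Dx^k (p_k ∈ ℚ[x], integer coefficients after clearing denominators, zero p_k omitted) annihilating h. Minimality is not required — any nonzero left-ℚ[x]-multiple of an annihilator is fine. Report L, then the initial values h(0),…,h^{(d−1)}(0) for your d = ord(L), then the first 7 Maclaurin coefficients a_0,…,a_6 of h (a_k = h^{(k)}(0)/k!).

L = (-9 - 18·x)·Dx + (2 + 6·x)·Dx^2  (order 2).
h: a_k = 0, -4, -9, -21/2, -153/16, -891/160, -2889/640, …
ICs: h(0) = 0, h′(0) = -4.

f: a_k = -2, -3, 9/4, -27/8, 405/64, -1701/128, 15309/512, …
g: a_k = 2, 6, 9, 9, 27/4, 81/20, 81/40, …
Product ⇒ symmetric product L₀, ord ≤ 1.
h=∫₀ˣh₀: take L = L₀·Dx.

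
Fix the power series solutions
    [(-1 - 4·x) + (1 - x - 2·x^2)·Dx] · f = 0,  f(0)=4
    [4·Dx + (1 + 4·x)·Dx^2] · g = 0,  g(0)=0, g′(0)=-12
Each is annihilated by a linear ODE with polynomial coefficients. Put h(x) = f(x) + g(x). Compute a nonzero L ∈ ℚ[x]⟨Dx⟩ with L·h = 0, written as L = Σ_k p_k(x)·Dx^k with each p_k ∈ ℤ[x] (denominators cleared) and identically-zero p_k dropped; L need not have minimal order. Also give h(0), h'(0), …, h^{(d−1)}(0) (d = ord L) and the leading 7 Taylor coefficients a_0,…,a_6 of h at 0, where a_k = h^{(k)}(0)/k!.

L = (156 + 624·x + 1440·x^2 + 768·x^3 + 768·x^4)·Dx + (-1 + 160·x + 1064·x^2 + 1952·x^3 + 1600·x^4 + 1280·x^5)·Dx^2 + (-5 - 39·x - 66·x^2 + 80·x^3 + 240·x^4 + 384·x^5 + 256·x^6)·Dx^3  (order 3).
h: a_k = 4, -8, 36, -44, 236, -2652/5, 2220, …
ICs: h(0) = 4, h′(0) = -8, h′′(0) = 72.

f: a_k = 4, 4, 12, 20, 44, 84, 172, …
g: a_k = 0, -12, 24, -64, 192, -3072/5, 2048, …
h₀=f+g: left-lcm gives L₀, ord ≤ 3.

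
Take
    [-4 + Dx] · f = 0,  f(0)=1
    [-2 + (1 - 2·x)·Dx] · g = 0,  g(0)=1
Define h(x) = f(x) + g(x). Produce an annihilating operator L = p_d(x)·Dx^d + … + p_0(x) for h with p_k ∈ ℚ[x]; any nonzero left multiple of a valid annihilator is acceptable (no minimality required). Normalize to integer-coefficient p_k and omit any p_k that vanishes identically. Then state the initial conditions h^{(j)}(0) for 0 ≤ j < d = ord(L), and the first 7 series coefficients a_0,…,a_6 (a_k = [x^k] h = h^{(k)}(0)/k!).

f: a_k = 1, 4, 8, 32/3, 32/3, 128/15, 256/45, …
g: a_k = 1, 2, 4, 8, 16, 32, 64, …
h₀=f+g: left-lcm gives L₀, ord ≤ 2.
L = 32·x + (4 - 32·x + 32·x^2)·Dx + (-1 + 6·x - 8·x^2)·Dx^2  (order 2).
h: a_k = 2, 6, 12, 56/3, 80/3, 608/15, 3136/45, …
ICs: h(0) = 2, h′(0) = 6.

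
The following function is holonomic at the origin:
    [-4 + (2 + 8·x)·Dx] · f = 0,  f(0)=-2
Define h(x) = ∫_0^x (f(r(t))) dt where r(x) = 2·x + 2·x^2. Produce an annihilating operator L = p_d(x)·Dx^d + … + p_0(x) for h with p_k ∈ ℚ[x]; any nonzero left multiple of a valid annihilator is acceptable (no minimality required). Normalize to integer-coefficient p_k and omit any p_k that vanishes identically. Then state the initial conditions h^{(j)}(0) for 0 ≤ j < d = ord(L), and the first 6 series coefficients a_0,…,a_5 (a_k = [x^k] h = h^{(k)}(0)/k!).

f: a_k = -2, -4, 4, -8, 20, -56, …
L₀ from L_f via x↦r, Dx↦r'^{-1}Dx.
∫: right-multiply L₀ by Dx.
L = (-4 - 8·x)·Dx + (1 + 8·x + 8·x^2)·Dx^2  (order 2).
h: a_k = 0, -2, -4, 8/3, -8, 144/5, …
ICs: h(0) = 0, h′(0) = -2.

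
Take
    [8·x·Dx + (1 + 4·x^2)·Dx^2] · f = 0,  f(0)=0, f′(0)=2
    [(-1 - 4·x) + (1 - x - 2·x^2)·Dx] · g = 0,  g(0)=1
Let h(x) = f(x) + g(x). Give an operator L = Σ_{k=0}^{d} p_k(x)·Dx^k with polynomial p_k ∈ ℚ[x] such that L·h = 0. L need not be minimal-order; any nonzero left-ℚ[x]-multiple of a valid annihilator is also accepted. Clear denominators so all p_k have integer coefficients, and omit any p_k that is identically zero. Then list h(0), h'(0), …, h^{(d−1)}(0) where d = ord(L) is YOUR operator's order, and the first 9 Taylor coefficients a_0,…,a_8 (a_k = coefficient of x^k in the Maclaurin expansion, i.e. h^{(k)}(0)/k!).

L = (24 - 96·x - 864·x^2 - 1536·x^3 - 3264·x^4 - 768·x^6)·Dx + (-19 - 80·x - 100·x^2 - 544·x^3 - 1424·x^4 - 2368·x^5 - 192·x^6 - 768·x^7)·Dx^2 + (3 + 7·x + 32·x^2 - 28·x^3 + 24·x^4 - 240·x^5 - 256·x^6 - 64·x^7 - 128·x^8)·Dx^3  (order 3).
h: a_k = 1, 3, 3, 7/3, 11, 137/5, 43, 467/7, 171, …
ICs: h(0) = 1, h′(0) = 3, h′′(0) = 6.

f: a_k = 0, 2, 0, -8/3, 0, 32/5, 0, -128/7, 0, …
g: a_k = 1, 1, 3, 5, 11, 21, 43, 85, 171, …
Sum ⇒ L₀ = lclm(L_f,L_g) in ℚ(x)⟨Dx⟩.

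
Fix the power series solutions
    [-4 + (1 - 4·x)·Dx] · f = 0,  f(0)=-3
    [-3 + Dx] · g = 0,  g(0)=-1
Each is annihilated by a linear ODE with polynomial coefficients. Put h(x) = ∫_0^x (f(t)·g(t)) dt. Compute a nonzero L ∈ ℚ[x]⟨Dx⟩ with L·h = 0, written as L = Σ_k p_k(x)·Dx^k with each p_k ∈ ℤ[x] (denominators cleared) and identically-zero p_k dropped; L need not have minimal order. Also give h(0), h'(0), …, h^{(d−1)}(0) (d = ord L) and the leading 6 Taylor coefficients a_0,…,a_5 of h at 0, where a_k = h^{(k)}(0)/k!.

f: a_k = -3, -12, -48, -192, -768, -3072, …
g: a_k = -1, -3, -9/2, -9/2, -27/8, -81/40, …
Product ⇒ symmetric product L₀, ord ≤ 1.
Integrate: L := L₀·Dx.
L = (7 - 12·x)·Dx + (-1 + 4·x)·Dx^2  (order 2).
h: a_k = 0, 3, 21/2, 65/2, 807/8, 12993/40, …
ICs: h(0) = 0, h′(0) = 3.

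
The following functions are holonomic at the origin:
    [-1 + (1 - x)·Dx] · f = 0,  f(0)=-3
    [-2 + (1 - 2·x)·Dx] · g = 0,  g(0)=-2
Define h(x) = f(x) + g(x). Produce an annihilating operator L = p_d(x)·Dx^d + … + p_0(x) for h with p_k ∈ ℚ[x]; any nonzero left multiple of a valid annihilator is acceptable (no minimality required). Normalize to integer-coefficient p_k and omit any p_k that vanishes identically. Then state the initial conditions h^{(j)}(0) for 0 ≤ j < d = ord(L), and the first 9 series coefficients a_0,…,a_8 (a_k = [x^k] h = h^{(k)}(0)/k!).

f: a_k = -3, -3, -3, -3, -3, -3, -3, -3, -3, …
g: a_k = -2, -4, -8, -16, -32, -64, -128, -256, -512, …
Sum ⇒ L₀ = lclm(L_f,L_g) in ℚ(x)⟨Dx⟩.
L = -4 + (6 - 8·x)·Dx + (-1 + 3·x - 2·x^2)·Dx^2  (order 2).
h: a_k = -5, -7, -11, -19, -35, -67, -131, -259, -515, …
ICs: h(0) = -5, h′(0) = -7.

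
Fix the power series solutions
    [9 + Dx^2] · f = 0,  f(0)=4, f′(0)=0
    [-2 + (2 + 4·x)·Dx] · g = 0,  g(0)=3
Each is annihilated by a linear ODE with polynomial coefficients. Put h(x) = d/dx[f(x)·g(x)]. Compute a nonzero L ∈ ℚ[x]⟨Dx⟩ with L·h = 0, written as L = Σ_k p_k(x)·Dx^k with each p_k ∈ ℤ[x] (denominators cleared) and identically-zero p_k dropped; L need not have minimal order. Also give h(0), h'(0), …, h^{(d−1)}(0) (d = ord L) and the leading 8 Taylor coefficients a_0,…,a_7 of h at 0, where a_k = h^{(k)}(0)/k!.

f: a_k = 4, 0, -18, 0, 27/2, 0, -81/20, 0, …
g: a_k = 3, 3, -3/2, 3/2, -15/8, 21/8, -63/16, 99/16, …
h₀=f·g: eliminate ⇒ L₀, order ≤ 2·1.
Differentiate: ansatz ord ≤ ord L₀ ⇒ L.
L = (14 + 84·x + 192·x^2 + 216·x^3 + 108·x^4) + (-1 - 8·x - 18·x^2 - 12·x^3)·Dx + (1 + 7·x + 19·x^2 + 24·x^3 + 12·x^4)·Dx^2  (order 2).
h: a_k = 12, -120, -144, 240, 120, -432/5, -504/5, 3744/35, …
ICs: h(0) = 12, h′(0) = -120.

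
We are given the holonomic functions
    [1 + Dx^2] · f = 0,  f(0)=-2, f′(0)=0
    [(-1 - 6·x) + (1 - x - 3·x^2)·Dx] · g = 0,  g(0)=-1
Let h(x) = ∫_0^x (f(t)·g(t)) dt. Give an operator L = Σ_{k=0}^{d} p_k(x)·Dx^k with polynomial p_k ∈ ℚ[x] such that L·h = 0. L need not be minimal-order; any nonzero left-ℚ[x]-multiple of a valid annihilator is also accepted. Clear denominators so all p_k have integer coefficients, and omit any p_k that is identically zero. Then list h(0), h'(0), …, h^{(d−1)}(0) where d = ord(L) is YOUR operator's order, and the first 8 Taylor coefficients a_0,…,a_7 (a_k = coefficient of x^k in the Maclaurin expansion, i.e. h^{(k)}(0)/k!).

L = (5 + x + 3·x^2)·Dx + (2 + 12·x)·Dx^2 + (-1 + x + 3·x^2)·Dx^3  (order 3).
h: a_k = 0, 2, 1, 7/3, 13/4, 409/60, 877/72, 9017/360, …
ICs: h(0) = 0, h′(0) = 2, h′′(0) = 2.

f: a_k = -2, 0, 1, 0, -1/12, 0, 1/360, 0, …
g: a_k = -1, -1, -4, -7, -19, -40, -97, -217, …
Product ⇒ symmetric product L₀, ord ≤ 2.
Integrate: L := L₀·Dx.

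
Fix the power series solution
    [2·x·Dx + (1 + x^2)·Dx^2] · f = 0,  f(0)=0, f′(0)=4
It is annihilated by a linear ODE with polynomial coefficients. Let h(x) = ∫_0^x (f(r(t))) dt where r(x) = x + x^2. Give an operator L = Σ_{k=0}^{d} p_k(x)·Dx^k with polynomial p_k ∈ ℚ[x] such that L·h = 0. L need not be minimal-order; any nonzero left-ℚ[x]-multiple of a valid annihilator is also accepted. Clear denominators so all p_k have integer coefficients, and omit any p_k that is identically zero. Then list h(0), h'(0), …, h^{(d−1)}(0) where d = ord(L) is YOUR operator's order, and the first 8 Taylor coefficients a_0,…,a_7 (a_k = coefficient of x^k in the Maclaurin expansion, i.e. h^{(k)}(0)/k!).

f: a_k = 0, 4, 0, -4/3, 0, 4/5, 0, -4/7, …
f∘r: x↦r, Dx↦Dx/r' in L_f ⇒ L₀.
h=∫h₀ ⇒ L = L₀·Dx.
L = (-2 + 2·x + 8·x^2 + 12·x^3 + 6·x^4)·Dx^2 + (1 + 2·x + x^2 + 4·x^3 + 5·x^4 + 2·x^5)·Dx^3  (order 3).
h: a_k = 0, 0, 2, 4/3, -1/3, -4/5, -8/15, 8/21, …
ICs: h(0) = 0, h′(0) = 0, h′′(0) = 4.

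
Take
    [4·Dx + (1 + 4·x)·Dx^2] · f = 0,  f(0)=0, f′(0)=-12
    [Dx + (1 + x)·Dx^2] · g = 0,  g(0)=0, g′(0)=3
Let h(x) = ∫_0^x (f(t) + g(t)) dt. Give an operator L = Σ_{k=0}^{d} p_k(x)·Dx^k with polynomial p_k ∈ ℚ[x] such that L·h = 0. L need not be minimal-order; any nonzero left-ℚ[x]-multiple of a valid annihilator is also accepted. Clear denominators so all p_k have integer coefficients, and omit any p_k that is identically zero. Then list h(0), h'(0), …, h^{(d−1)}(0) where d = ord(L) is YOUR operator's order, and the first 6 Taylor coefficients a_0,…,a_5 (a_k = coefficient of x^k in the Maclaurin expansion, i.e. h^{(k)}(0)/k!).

f: a_k = 0, -12, 24, -64, 192, -3072/5, …
g: a_k = 0, 3, -3/2, 1, -3/4, 3/5, …
Sum ⇒ L₀ = lclm(L_f,L_g) in ℚ(x)⟨Dx⟩.
h=∫₀ˣh₀: take L = L₀·Dx.
L = 8·Dx^2 + (10 + 16·x)·Dx^3 + (1 + 5·x + 4·x^2)·Dx^4  (order 4).
h: a_k = 0, 0, -9/2, 15/2, -63/4, 153/4, …
ICs: h(0) = 0, h′(0) = 0, h′′(0) = -9, h′′′(0) = 45.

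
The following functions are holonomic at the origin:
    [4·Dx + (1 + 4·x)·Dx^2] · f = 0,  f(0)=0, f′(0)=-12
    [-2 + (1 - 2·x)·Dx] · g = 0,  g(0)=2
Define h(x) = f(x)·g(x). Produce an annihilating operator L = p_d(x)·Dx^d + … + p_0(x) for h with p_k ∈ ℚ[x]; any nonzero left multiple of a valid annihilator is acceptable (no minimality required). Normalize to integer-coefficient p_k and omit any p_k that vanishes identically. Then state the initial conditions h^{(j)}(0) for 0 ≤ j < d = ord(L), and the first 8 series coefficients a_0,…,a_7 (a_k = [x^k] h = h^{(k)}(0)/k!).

L = 8 + 24·x·Dx + (-1 - 2·x + 8·x^2)·Dx^2  (order 2).
h: a_k = 0, -24, 0, -128, 128, -4864/5, 10752/5, -340992/35, …
ICs: h(0) = 0, h′(0) = -24.

f: a_k = 0, -12, 24, -64, 192, -3072/5, 2048, -49152/7, …
g: a_k = 2, 4, 8, 16, 32, 64, 128, 256, …
L₀ := L_f ⊗_s L_g (sym. prod.), ord ≤ 2.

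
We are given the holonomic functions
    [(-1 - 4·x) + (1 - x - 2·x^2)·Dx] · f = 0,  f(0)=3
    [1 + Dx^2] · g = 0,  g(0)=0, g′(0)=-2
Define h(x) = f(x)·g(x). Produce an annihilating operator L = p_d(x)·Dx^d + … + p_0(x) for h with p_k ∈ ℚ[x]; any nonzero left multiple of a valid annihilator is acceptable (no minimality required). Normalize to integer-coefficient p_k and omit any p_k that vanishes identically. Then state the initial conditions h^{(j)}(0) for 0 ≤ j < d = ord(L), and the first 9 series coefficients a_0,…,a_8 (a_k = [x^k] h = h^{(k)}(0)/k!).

f: a_k = 3, 3, 9, 15, 33, 63, 129, 255, 513, …
g: a_k = 0, -2, 0, 1/3, 0, -1/60, 0, 1/2520, 0, …
h₀=f·g: eliminate ⇒ L₀, order ≤ 1·2.
L = (3 + x + 2·x^2) + (2 + 8·x)·Dx + (-1 + x + 2·x^2)·Dx^2  (order 2).
h: a_k = 0, -6, -6, -17, -29, -1261/20, -2421/20, -41521/168, -410969/840, …
ICs: h(0) = 0, h′(0) = -6.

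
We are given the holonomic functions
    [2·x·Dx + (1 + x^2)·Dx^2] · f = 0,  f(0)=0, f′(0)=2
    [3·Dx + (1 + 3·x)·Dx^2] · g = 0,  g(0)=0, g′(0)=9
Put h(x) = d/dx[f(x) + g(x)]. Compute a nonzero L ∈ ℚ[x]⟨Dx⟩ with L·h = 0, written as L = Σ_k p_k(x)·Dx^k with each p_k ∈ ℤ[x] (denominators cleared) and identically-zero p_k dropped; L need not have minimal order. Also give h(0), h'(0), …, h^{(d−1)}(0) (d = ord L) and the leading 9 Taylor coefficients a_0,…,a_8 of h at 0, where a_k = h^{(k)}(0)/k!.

L = (-6 - 54·x + 18·x^2 + 18·x^3) + (-20 - 12·x - 48·x^2 + 36·x^3 + 36·x^4)·Dx + (-3 - 7·x + 6·x^2 + 2·x^3 + 9·x^4 + 9·x^5)·Dx^2  (order 2).
h: a_k = 11, -27, 79, -243, 731, -2187, 6559, -19683, 59051, …
ICs: h(0) = 11, h′(0) = -27.

f: a_k = 0, 2, 0, -2/3, 0, 2/5, 0, -2/7, 0, …
g: a_k = 0, 9, -27/2, 27, -243/4, 729/5, -729/2, 6561/7, -19683/8, …
f+g: L₀ = lclm(L_f,L_g), ord ≤ 2+2.
Derive L from L₀ (diff closure).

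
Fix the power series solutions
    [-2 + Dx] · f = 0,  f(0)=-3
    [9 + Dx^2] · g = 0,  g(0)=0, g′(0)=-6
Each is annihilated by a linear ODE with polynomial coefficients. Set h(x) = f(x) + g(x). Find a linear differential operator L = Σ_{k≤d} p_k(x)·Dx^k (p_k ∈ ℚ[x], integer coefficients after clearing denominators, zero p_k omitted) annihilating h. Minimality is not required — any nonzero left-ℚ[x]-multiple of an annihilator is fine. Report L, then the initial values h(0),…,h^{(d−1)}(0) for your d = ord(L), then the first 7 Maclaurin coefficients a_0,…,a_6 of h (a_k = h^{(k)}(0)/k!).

f: a_k = -3, -6, -6, -4, -2, -4/5, -4/15, …
g: a_k = 0, -6, 0, 9, 0, -81/20, 0, …
Sum ⇒ L₀ = lclm(L_f,L_g) in ℚ(x)⟨Dx⟩.
L = -18 + 9·Dx - 2·Dx^2 + Dx^3  (order 3).
h: a_k = -3, -12, -6, 5, -2, -97/20, -4/15, …
ICs: h(0) = -3, h′(0) = -12, h′′(0) = -12.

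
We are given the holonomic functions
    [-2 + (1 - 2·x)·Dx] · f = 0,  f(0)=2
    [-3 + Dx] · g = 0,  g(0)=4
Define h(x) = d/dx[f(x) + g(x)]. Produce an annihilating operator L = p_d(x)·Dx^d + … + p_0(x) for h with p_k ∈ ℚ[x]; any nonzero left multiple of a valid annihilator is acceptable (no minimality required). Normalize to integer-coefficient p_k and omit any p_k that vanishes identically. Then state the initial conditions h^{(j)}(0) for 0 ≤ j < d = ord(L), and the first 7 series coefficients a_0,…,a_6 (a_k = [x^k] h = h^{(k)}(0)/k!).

L = (36 + 72·x) + (-15 - 36·x + 36·x^2)·Dx + (1 + 4·x - 12·x^2)·Dx^2  (order 2).
h: a_k = 16, 52, 102, 182, 721/2, 7923/10, 36083/20, …
ICs: h(0) = 16, h′(0) = 52.

f: a_k = 2, 4, 8, 16, 32, 64, 128, …
g: a_k = 4, 12, 18, 18, 27/2, 81/10, 81/20, …
Sum ⇒ L₀ = lclm(L_f,L_g) in ℚ(x)⟨Dx⟩.
Derive L from L₀ (diff closure).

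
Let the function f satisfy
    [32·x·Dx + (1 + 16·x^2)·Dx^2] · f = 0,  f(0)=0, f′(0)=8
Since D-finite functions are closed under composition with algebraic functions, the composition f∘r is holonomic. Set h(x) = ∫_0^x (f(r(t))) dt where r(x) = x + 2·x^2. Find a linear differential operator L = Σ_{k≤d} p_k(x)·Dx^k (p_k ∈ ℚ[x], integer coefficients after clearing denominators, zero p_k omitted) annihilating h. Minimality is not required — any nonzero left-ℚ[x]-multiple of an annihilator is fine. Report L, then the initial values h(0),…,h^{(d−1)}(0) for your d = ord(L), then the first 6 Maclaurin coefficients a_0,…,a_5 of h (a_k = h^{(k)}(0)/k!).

L = (-4 + 32·x + 256·x^2 + 768·x^3 + 768·x^4)·Dx^2 + (1 + 4·x + 16·x^2 + 128·x^3 + 320·x^4 + 256·x^5)·Dx^3  (order 3).
h: a_k = 0, 0, 4, 16/3, -32/3, -256/5, …
ICs: h(0) = 0, h′(0) = 0, h′′(0) = 8.

f: a_k = 0, 8, 0, -128/3, 0, 2048/5, …
h₀=f(r): pull back L_f along r ⇒ L₀.
h=∫₀ˣh₀: take L = L₀·Dx.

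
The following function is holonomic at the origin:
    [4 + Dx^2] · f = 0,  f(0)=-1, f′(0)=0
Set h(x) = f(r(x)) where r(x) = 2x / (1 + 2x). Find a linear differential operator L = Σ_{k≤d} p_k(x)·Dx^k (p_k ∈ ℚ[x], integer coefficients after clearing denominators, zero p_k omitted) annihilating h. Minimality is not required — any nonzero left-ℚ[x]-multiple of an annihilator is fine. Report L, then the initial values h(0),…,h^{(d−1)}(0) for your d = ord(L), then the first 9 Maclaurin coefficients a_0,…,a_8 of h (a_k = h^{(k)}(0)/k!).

f: a_k = -1, 0, 2, 0, -2/3, 0, 4/45, 0, -2/315, …
h₀=f(r): pull back L_f along r ⇒ L₀.
L = 16 + (4 + 24·x + 48·x^2 + 32·x^3)·Dx + (1 + 8·x + 24·x^2 + 32·x^3 + 16·x^4)·Dx^2  (order 2).
h: a_k = -1, 0, 8, -32, 256/3, -512/3, 9856/45, 512/5, -602624/315, …
ICs: h(0) = -1, h′(0) = 0.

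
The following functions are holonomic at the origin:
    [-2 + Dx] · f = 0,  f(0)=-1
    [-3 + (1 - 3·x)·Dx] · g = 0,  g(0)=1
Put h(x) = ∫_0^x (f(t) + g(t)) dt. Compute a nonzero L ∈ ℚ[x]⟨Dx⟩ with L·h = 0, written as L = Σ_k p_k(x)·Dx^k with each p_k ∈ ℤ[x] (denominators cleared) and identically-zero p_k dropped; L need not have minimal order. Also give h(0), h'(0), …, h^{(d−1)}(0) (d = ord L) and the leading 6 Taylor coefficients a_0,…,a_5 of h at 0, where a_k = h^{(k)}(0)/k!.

f: a_k = -1, -2, -2, -4/3, -2/3, -4/15, …
g: a_k = 1, 3, 9, 27, 81, 243, …
f+g: L₀ = lclm(L_f,L_g), ord ≤ 1+1.
Integrate: L := L₀·Dx.
L = (24 + 36·x)·Dx + (-14 - 24·x + 36·x^2)·Dx^2 + (1 + 3·x - 18·x^2)·Dx^3  (order 3).
h: a_k = 0, 0, 1/2, 7/3, 77/12, 241/15, …
ICs: h(0) = 0, h′(0) = 0, h′′(0) = 1.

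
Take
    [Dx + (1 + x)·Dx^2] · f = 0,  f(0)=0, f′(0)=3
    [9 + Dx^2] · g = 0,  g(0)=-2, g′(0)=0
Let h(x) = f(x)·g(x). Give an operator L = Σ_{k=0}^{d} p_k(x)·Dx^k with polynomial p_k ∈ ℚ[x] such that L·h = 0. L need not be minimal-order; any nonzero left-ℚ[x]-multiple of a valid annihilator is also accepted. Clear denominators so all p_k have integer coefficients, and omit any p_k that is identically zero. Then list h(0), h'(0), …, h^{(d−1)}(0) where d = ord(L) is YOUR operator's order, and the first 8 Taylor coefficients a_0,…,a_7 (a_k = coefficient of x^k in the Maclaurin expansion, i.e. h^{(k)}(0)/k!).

f: a_k = 0, 3, -3/2, 1, -3/4, 3/5, -1/2, 3/7, …
g: a_k = -2, 0, 9, 0, -27/4, 0, 81/40, 0, …
Product ⇒ symmetric product L₀, ord ≤ 4.
L = (2493 + 10854·x + 17091·x^2 + 11664·x^3 + 2916·x^4) + (612 + 1908·x + 1944·x^2 + 648·x^3)·Dx + (592 + 2484·x + 3834·x^2 + 2592·x^3 + 648·x^4)·Dx^2 + (68 + 212·x + 216·x^2 + 72·x^3)·Dx^3 + (35 + 142·x + 215·x^2 + 144·x^3 + 36·x^4)·Dx^4  (order 4).
h: a_k = 0, -6, 3, 25, -12, -249/20, 35/8, 1083/280, …
ICs: h(0) = 0, h′(0) = -6, h′′(0) = 6, h′′′(0) = 150.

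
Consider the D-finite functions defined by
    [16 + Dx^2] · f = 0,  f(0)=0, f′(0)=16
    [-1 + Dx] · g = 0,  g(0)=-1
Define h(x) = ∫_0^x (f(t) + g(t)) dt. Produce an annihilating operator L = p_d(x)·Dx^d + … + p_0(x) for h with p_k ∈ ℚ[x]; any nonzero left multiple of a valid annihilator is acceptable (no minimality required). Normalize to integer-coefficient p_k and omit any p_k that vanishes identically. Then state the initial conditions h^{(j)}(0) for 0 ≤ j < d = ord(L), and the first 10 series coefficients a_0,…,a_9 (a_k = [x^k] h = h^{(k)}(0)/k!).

L = -16·Dx + 16·Dx^2 - Dx^3 + Dx^4  (order 4).
h: a_k = 0, -1, 15/2, -1/6, -257/24, -1/120, 91/16, -1/5040, -65537/40320, -1/362880, …
ICs: h(0) = 0, h′(0) = -1, h′′(0) = 15, h′′′(0) = -1.

f: a_k = 0, 16, 0, -128/3, 0, 512/15, 0, -4096/315, 0, 8192/2835, …
g: a_k = -1, -1, -1/2, -1/6, -1/24, -1/120, -1/720, -1/5040, -1/40320, -1/362880, …
Sum ⇒ L₀ = lclm(L_f,L_g) in ℚ(x)⟨Dx⟩.
Integrate: L := L₀·Dx.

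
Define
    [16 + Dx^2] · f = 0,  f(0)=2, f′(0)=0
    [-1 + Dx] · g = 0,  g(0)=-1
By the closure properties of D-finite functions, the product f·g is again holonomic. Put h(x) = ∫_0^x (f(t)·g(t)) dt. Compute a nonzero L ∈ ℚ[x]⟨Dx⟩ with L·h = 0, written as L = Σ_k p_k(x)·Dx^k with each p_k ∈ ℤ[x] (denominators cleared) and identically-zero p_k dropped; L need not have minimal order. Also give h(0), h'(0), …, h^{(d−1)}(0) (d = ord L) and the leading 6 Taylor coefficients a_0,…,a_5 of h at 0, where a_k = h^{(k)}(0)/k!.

f: a_k = 2, 0, -16, 0, 64/3, 0, …
g: a_k = -1, -1, -1/2, -1/6, -1/24, -1/120, …
h₀=f·g: eliminate ⇒ L₀, order ≤ 2·1.
Integrate: L := L₀·Dx.
L = 17·Dx - 2·Dx^2 + Dx^3  (order 3).
h: a_k = 0, -2, -1, 5, 47/12, -161/60, …
ICs: h(0) = 0, h′(0) = -2, h′′(0) = -2.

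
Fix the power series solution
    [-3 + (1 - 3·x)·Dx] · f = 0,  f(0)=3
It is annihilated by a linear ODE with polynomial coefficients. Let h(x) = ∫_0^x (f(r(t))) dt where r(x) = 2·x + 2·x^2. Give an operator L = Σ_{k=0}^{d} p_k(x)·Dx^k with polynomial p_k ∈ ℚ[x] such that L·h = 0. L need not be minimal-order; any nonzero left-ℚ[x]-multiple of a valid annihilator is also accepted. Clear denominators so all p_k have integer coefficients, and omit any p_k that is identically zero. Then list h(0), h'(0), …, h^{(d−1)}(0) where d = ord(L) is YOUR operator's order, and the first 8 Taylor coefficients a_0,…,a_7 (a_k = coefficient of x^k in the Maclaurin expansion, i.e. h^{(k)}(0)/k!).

f: a_k = 3, 9, 27, 81, 243, 729, 2187, 6561, …
f∘r: x↦r, Dx↦Dx/r' in L_f ⇒ L₀.
h=∫₀ˣh₀: take L = L₀·Dx.
L = (6 + 12·x)·Dx + (-1 + 6·x + 6·x^2)·Dx^2  (order 2).
h: a_k = 0, 3, 9, 42, 216, 1188, 6804, 280584/7, …
ICs: h(0) = 0, h′(0) = 3.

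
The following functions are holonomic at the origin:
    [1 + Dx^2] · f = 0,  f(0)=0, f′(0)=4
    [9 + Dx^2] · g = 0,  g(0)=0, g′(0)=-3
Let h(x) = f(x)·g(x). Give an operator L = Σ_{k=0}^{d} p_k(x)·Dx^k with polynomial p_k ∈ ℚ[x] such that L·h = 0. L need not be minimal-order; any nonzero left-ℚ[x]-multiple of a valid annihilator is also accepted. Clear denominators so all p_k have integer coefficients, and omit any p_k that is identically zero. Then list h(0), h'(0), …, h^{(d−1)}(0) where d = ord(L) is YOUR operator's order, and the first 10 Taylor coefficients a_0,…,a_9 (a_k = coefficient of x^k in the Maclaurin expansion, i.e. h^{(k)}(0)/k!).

L = 64 + 20·Dx^2 + Dx^4  (order 4).
h: a_k = 0, 0, -12, 0, 20, 0, -56/5, 0, 68/21, 0, …
ICs: h(0) = 0, h′(0) = 0, h′′(0) = -24, h′′′(0) = 0.

f: a_k = 0, 4, 0, -2/3, 0, 1/30, 0, -1/1260, 0, 1/90720, …
g: a_k = 0, -3, 0, 9/2, 0, -81/40, 0, 243/560, 0, -243/4480, …
Product ⇒ symmetric product L₀, ord ≤ 4.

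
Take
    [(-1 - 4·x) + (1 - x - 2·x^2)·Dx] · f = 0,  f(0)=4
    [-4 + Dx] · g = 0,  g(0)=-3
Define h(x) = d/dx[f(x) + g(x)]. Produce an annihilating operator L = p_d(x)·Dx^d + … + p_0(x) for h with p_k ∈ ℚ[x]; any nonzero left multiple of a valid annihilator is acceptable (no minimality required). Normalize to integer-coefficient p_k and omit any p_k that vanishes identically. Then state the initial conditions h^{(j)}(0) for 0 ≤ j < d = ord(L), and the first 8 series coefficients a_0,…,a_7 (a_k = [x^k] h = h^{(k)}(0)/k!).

f: a_k = 4, 4, 12, 20, 44, 84, 172, 340, …
g: a_k = -3, -12, -24, -32, -32, -128/5, -256/15, -1024/105, …
h₀=f+g: left-lcm gives L₀, ord ≤ 2.
Differentiate: ansatz ord ≤ ord L₀ ⇒ L.
L = (12 + 240·x + 288·x^2 + 768·x^3 + 384·x^4) + (-7 - 56·x - 160·x^2 - 160·x^3 + 160·x^4 + 128·x^5)·Dx + (1 - x + 22·x^2 - 8·x^3 - 64·x^4 - 32·x^5)·Dx^2  (order 2).
h: a_k = -8, -24, -36, 48, 292, 4648/5, 34676/15, 570464/105, …
ICs: h(0) = -8, h′(0) = -24.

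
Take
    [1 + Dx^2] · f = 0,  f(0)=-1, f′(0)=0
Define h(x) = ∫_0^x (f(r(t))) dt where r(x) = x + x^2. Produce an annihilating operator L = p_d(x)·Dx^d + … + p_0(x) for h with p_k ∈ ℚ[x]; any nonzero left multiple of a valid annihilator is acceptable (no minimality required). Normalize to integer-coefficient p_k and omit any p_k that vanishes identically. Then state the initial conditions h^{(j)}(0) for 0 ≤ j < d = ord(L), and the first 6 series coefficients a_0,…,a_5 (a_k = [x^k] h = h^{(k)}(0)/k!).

L = (1 + 6·x + 12·x^2 + 8·x^3)·Dx - 2·Dx^2 + (1 + 2·x)·Dx^3  (order 3).
h: a_k = 0, -1, 0, 1/6, 1/4, 11/120, …
ICs: h(0) = 0, h′(0) = -1, h′′(0) = 0.

f: a_k = -1, 0, 1/2, 0, -1/24, 0, …
h₀=f(r): pull back L_f along r ⇒ L₀.
h=∫h₀ ⇒ L = L₀·Dx.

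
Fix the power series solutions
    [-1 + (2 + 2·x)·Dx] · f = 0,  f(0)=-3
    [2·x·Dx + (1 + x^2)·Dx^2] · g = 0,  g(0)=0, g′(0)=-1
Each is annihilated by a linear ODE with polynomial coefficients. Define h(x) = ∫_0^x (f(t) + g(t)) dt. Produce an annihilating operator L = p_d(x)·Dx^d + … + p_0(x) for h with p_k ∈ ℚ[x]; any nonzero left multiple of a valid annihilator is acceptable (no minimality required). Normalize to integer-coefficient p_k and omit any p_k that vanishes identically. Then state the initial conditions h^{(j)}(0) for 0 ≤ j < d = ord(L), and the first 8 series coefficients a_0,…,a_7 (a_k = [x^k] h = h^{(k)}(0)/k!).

f: a_k = -3, -3/2, 3/8, -3/16, 15/128, -21/256, 63/1024, -99/2048, …
g: a_k = 0, -1, 0, 1/3, 0, -1/5, 0, 1/7, …
Sum ⇒ L₀ = lclm(L_f,L_g) in ℚ(x)⟨Dx⟩.
h=∫h₀ ⇒ L = L₀·Dx.
L = (-4 - 10·x + 12·x^2 + 6·x^3)·Dx^2 + (-11 - 16·x + 10·x^2 + 48·x^3 + 21·x^4)·Dx^3 + (-2 + 6·x + 12·x^2 + 12·x^3 + 14·x^4 + 6·x^5)·Dx^4  (order 4).
h: a_k = 0, -3, -5/4, 1/8, 7/192, 3/128, -361/7680, 9/1024, …
ICs: h(0) = 0, h′(0) = -3, h′′(0) = -5/2, h′′′(0) = 3/4.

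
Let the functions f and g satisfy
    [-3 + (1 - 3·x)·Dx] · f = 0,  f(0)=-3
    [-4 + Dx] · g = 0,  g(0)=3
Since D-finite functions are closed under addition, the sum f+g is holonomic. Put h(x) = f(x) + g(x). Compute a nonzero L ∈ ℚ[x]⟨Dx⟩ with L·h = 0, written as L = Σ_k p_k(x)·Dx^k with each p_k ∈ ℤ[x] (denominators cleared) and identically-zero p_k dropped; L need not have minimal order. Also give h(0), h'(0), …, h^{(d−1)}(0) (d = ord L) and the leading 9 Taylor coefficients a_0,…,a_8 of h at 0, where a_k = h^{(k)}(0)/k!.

L = (-24 - 144·x) + (2 + 96·x - 144·x^2)·Dx + (1 - 15·x + 36·x^2)·Dx^2  (order 2).
h: a_k = 0, 3, -3, -49, -211, -3517/5, -32549/15, -687881/105, -2066203/105, …
ICs: h(0) = 0, h′(0) = 3.

f: a_k = -3, -9, -27, -81, -243, -729, -2187, -6561, -19683, …
g: a_k = 3, 12, 24, 32, 32, 128/5, 256/15, 1024/105, 512/105, …
L₀ := lclm(L_f,L_g); ord L₀ ≤ 1+1.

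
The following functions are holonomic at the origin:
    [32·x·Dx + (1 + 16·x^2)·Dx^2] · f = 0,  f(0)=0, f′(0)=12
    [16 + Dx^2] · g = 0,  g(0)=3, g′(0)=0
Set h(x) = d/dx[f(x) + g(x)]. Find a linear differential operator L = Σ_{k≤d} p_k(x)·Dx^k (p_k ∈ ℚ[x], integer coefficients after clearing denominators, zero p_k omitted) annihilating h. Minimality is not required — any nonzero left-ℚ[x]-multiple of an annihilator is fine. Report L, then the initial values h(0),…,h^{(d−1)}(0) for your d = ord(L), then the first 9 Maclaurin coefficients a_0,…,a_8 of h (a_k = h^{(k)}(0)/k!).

f: a_k = 0, 12, 0, -64, 0, 3072/5, 0, -49152/7, 0, …
g: a_k = 3, 0, -24, 0, 32, 0, -256/15, 0, 512/105, …
L₀ := lclm(L_f,L_g); ord L₀ ≤ 2+2.
Differentiate: ansatz ord ≤ ord L₀ ⇒ L.
L = (-5632·x + 114688·x^3 + 131072·x^5) + (-16 + 1792·x^2 + 36864·x^4 + 65536·x^6)·Dx + (-352·x + 7168·x^3 + 8192·x^5)·Dx^2 + (-1 + 112·x^2 + 2304·x^4 + 4096·x^6)·Dx^3  (order 3).
h: a_k = 12, -48, -192, 128, 3072, -512/5, -49152, 4096/105, 786432, …
ICs: h(0) = 12, h′(0) = -48, h′′(0) = -384.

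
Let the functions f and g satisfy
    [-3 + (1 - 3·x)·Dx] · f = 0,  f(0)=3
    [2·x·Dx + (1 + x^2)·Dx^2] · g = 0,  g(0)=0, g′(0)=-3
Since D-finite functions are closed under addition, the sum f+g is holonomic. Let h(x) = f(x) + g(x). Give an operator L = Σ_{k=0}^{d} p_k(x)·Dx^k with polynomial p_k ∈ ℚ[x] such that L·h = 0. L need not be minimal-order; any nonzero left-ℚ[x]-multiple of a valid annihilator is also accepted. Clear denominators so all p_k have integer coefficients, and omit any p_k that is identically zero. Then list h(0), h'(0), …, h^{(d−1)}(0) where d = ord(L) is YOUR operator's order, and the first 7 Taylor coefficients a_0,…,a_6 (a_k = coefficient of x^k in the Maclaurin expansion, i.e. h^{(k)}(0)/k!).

L = (-6 + 72·x + 18·x^2)·Dx + (28 - 6·x + 60·x^2 + 18·x^3)·Dx^2 + (-3 + 8·x + 8·x^3 + 3·x^4)·Dx^3  (order 3).
h: a_k = 3, 6, 27, 82, 243, 3642/5, 2187, …
ICs: h(0) = 3, h′(0) = 6, h′′(0) = 54.

f: a_k = 3, 9, 27, 81, 243, 729, 2187, …
g: a_k = 0, -3, 0, 1, 0, -3/5, 0, …
h₀=f+g: left-lcm gives L₀, ord ≤ 3.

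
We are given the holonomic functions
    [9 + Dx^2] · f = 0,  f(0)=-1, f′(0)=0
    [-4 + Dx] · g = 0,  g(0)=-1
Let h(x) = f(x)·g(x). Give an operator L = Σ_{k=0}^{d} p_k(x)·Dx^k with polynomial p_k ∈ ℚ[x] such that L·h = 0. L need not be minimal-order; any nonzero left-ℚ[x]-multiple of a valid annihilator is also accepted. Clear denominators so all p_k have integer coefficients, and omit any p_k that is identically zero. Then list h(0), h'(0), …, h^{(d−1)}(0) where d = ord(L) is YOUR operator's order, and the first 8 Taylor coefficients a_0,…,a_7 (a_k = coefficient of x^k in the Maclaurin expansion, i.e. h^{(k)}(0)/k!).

f: a_k = -1, 0, 9/2, 0, -27/8, 0, 81/80, 0, …
g: a_k = -1, -4, -8, -32/3, -32/3, -128/15, -256/45, -1024/315, …
f·g: L₀ = L_f ⊗_s L_g, ord ≤ 2·1.
L = 25 - 8·Dx + Dx^2  (order 2).
h: a_k = 1, 4, 7/2, -22/3, -527/24, -779/30, -11753/720, -4031/1260, …
ICs: h(0) = 1, h′(0) = 4.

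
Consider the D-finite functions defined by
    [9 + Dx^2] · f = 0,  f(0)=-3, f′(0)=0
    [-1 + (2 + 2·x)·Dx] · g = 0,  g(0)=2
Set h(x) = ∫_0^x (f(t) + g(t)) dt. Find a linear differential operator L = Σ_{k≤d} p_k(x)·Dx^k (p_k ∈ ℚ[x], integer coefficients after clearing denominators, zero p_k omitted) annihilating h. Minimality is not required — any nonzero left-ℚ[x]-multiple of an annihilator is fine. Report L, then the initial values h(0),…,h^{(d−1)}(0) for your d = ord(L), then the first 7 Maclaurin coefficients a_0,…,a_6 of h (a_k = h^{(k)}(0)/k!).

f: a_k = -3, 0, 27/2, 0, -81/8, 0, 243/80, …
g: a_k = 2, 1, -1/4, 1/8, -5/64, 7/128, -21/512, …
Weyl lclm of L_f,L_g ⇒ L₀ (ord ≤ 3).
∫: right-multiply L₀ by Dx.
L = (-351 - 648·x - 324·x^2)·Dx + (630 + 1926·x + 1944·x^2 + 648·x^3)·Dx^2 + (-39 - 72·x - 36·x^2)·Dx^3 + (70 + 214·x + 216·x^2 + 72·x^3)·Dx^4  (order 4).
h: a_k = 0, -1, 1/2, 53/12, 1/32, -653/320, 7/768, …
ICs: h(0) = 0, h′(0) = -1, h′′(0) = 1, h′′′(0) = 53/2.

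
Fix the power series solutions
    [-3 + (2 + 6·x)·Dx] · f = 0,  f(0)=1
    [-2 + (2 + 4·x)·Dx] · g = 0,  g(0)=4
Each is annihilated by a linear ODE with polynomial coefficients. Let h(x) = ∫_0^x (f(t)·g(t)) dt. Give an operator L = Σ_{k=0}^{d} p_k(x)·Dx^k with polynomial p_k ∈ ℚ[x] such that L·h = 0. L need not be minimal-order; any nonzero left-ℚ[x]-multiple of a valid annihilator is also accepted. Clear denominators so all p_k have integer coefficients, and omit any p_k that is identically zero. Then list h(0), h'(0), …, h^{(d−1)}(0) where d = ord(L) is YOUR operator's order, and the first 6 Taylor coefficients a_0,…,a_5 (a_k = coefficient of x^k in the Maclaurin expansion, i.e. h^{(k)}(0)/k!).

f: a_k = 1, 3/2, -9/8, 27/16, -405/128, 1701/256, …
g: a_k = 4, 4, -2, 2, -5/2, 7/2, …
Product ⇒ symmetric product L₀, ord ≤ 1.
Integrate: L := L₀·Dx.
L = (-5 - 12·x)·Dx + (2 + 10·x + 12·x^2)·Dx^2  (order 2).
h: a_k = 0, 4, 5, -1/6, 5/16, -101/160, …
ICs: h(0) = 0, h′(0) = 4.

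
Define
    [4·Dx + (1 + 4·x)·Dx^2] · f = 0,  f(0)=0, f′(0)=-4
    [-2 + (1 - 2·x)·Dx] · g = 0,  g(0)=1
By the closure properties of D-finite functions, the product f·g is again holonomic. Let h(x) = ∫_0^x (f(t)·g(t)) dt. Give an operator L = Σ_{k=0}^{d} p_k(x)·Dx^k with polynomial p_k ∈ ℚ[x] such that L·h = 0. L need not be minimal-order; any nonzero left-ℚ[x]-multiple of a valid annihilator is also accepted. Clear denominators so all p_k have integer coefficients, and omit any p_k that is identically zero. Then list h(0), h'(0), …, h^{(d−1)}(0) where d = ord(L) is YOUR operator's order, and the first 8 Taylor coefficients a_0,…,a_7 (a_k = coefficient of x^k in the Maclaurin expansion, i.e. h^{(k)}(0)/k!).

f: a_k = 0, -4, 8, -64/3, 64, -1024/5, 2048/3, -16384/7, …
g: a_k = 1, 2, 4, 8, 16, 32, 64, 128, …
f·g: L₀ = L_f ⊗_s L_g, ord ≤ 2·1.
h=∫₀ˣh₀: take L = L₀·Dx.
L = 8·Dx + 24·x·Dx^2 + (-1 - 2·x + 8·x^2)·Dx^3  (order 3).
h: a_k = 0, 0, -2, 0, -16/3, 64/15, -1216/45, 256/5, …
ICs: h(0) = 0, h′(0) = 0, h′′(0) = -4.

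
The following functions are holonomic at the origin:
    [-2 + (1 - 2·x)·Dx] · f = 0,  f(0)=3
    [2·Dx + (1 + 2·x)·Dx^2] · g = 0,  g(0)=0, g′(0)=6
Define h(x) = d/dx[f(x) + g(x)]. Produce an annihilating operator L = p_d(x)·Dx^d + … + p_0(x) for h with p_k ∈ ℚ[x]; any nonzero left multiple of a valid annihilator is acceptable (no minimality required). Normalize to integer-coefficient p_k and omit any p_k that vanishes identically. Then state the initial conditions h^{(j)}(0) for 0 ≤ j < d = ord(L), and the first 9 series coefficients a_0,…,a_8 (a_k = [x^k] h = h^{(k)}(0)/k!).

L = (40 + 16·x) + (8 + 64·x + 32·x^2)·Dx + (-3 - 2·x + 12·x^2 + 8·x^3)·Dx^2  (order 2).
h: a_k = 12, 12, 96, 144, 576, 960, 3072, 5376, 15360, …
ICs: h(0) = 12, h′(0) = 12.

f: a_k = 3, 6, 12, 24, 48, 96, 192, 384, 768, …
g: a_k = 0, 6, -6, 8, -12, 96/5, -32, 384/7, -96, …
L₀ := lclm(L_f,L_g); ord L₀ ≤ 1+2.
h=h₀': d/dx-closure on L₀ ⇒ L.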